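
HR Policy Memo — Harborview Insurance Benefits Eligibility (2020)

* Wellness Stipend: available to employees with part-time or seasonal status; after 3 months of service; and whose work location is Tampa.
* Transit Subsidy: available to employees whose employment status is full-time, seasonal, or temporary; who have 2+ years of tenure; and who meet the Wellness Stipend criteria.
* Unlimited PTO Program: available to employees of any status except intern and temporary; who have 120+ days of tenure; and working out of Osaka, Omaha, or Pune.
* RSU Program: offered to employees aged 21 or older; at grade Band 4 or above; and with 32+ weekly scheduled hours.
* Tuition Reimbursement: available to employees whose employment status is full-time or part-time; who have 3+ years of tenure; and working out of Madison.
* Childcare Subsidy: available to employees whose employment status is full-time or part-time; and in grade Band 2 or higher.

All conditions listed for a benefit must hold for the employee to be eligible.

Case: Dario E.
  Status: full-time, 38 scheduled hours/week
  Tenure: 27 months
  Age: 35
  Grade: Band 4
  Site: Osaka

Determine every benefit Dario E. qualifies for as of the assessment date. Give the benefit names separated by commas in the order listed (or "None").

Unlimited PTO Program, RSU Program, Childcare Subsidy

Wellness Stipend — status full-time ✗ (requires part-time or seasonal) → not eligible.
Transit Subsidy — status full-time ✓; service 27 months ≥ 2 years (≈730 days) ✓; not eligible for Wellness Stipend ✗ → not eligible.
Unlimited PTO Program — status full-time ✓ (not excluded); service 27 months ≥ 120 days ✓; site Osaka ✓ → eligible.
RSU Program — age 35 ≥ 21 ✓; grade Band 4 ≥ Band 4 ✓; 38 hrs/wk ≥ 32 ✓ → eligible.
Tuition Reimbursement — status full-time ✓; service 27 months < 3 years (≈1095 days) ✗ → not eligible.
Childcare Subsidy — status full-time ✓; grade Band 4 ≥ Band 2 ✓ → eligible.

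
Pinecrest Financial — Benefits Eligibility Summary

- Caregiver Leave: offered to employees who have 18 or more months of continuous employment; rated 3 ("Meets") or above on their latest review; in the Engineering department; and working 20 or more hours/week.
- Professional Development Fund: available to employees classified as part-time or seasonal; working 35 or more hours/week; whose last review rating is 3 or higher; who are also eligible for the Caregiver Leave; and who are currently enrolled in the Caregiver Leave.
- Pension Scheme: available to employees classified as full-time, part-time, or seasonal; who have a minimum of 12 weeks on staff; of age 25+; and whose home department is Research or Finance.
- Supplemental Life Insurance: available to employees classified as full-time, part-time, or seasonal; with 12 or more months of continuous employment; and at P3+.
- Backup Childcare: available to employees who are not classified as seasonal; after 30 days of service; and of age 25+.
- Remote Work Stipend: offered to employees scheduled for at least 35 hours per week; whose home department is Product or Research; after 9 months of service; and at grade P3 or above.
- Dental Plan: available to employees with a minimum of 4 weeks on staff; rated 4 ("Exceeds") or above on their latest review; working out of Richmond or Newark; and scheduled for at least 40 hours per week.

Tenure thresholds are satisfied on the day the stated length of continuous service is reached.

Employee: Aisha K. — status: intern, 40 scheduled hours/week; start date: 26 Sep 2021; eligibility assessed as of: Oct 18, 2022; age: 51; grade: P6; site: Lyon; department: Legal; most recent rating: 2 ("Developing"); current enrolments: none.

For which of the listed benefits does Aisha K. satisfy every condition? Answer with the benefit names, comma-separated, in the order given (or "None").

Service from 26 Sep 2021 to Oct 18, 2022: 387 days.
Caregiver Leave — service 387 days < 18 months (≈540 days) ✗ → not eligible.
Professional Development Fund — status intern ✗ (requires part-time or seasonal) → not eligible.
Pension Scheme — status intern ✗ (requires full-time, part-time, or seasonal) → not eligible.
Supplemental Life Insurance — status intern ✗ (requires full-time, part-time, or seasonal) → not eligible.
Backup Childcare — status intern ✓ (not excluded); service 387 days ≥ 30 days ✓; age 51 ≥ 25 ✓ → eligible.
Remote Work Stipend — 40 hrs/wk ≥ 35 ✓; dept Legal ✗ → not eligible.
Dental Plan — service 387 days ≥ 4 weeks (≈28 days) ✓; rating 2 < 4 ✗ → not eligible.

Backup Childcare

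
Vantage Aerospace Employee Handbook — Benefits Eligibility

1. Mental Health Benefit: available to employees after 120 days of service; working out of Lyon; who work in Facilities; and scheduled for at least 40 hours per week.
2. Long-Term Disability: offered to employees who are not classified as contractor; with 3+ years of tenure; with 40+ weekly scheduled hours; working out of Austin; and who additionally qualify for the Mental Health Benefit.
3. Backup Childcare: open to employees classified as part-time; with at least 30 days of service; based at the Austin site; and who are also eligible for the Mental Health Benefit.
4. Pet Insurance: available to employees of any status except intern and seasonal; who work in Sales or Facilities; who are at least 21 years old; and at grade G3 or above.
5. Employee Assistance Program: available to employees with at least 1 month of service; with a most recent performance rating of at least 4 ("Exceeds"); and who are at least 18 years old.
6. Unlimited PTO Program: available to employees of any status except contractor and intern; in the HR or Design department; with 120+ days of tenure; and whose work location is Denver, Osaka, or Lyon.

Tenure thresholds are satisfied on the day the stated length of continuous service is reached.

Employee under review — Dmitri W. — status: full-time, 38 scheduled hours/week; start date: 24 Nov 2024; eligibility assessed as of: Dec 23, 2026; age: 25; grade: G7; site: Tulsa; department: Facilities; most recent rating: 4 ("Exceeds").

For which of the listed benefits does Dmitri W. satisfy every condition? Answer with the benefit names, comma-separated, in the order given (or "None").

Service from 24 Nov 2024 to Dec 23, 2026: 759 days.
Mental Health Benefit — service 759 days ≥ 120 days ✓; site Tulsa ✗ (not Lyon) → not eligible.
Long-Term Disability — status full-time ✓ (not excluded); service 759 days < 3 years (≈1095 days) ✗ → not eligible.
Backup Childcare — status full-time ✗ (requires part-time) → not eligible.
Pet Insurance — status full-time ✓ (not excluded); dept Facilities ✓; age 25 ≥ 21 ✓; grade G7 ≥ G3 ✓ → eligible.
Employee Assistance Program — service 759 days ≥ 1 month (≈30 days) ✓; rating 4 ≥ 4 ✓; age 25 ≥ 18 ✓ → eligible.
Unlimited PTO Program — status full-time ✓ (not excluded); dept Facilities ✗ → not eligible.

Pet Insurance, Employee Assistance Program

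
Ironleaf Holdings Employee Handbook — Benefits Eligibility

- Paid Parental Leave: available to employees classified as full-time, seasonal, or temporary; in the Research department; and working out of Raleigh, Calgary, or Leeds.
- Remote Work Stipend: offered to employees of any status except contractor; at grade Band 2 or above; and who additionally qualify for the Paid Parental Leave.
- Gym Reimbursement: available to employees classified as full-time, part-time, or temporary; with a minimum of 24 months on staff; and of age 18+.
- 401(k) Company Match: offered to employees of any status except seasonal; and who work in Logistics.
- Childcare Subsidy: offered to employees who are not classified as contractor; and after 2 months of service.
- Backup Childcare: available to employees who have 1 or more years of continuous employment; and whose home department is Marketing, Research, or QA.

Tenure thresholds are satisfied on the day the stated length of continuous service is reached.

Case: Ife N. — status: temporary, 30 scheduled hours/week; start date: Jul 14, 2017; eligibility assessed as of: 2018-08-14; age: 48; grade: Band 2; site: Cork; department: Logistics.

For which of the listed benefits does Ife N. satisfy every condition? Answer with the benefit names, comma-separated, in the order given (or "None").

Service from Jul 14, 2017 to 2018-08-14: 396 days.
Paid Parental Leave — status temporary ✓; dept Logistics ✗ → not eligible.
Remote Work Stipend — status temporary ✓ (not excluded); grade Band 2 ≥ Band 2 ✓; not eligible for Paid Parental Leave ✗ → not eligible.
Gym Reimbursement — status temporary ✓; service 396 days < 24 months (≈720 days) ✗ → not eligible.
401(k) Company Match — status temporary ✓ (not excluded); dept Logistics ✓ → eligible.
Childcare Subsidy — status temporary ✓ (not excluded); service 396 days ≥ 2 months (≈60 days) ✓ → eligible.
Backup Childcare — service 396 days ≥ 1 year (≈365 days) ✓; dept Logistics ✗ → not eligible.

401(k) Company Match, Childcare Subsidy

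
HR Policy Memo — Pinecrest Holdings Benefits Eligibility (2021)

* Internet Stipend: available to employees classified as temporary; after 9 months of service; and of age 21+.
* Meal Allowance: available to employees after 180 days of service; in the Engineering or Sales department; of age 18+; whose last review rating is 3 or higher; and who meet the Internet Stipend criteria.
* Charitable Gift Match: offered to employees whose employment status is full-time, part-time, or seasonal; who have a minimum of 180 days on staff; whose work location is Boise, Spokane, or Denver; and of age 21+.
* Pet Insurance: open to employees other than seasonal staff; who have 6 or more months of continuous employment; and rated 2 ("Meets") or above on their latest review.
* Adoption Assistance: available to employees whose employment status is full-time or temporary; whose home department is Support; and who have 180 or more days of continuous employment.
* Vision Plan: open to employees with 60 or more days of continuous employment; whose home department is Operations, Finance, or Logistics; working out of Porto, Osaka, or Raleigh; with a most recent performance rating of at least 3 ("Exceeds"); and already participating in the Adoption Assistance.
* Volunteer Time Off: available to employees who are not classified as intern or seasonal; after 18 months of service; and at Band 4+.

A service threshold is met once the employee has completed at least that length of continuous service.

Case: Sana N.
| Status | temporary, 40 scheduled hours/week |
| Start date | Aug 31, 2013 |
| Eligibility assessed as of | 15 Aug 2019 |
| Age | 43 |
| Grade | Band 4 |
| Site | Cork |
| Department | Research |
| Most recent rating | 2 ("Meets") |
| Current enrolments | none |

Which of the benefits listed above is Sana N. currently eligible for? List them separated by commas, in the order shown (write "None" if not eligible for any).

Service from Aug 31, 2013 to 15 Aug 2019: 2175 days.
Internet Stipend — status temporary ✓; service 2175 days ≥ 9 months (≈270 days) ✓; age 43 ≥ 21 ✓ → eligible.
Meal Allowance — service 2175 days ≥ 180 days ✓; dept Research ✗ → not eligible.
Charitable Gift Match — status temporary ✗ (requires full-time, part-time, or seasonal) → not eligible.
Pet Insurance — status temporary ✓ (not excluded); service 2175 days ≥ 6 months (≈180 days) ✓; rating 2 ≥ 2 ✓ → eligible.
Adoption Assistance — status temporary ✓; dept Research ✗ → not eligible.
Vision Plan — service 2175 days ≥ 60 days ✓; dept Research ✗ → not eligible.
Volunteer Time Off — status temporary ✓ (not excluded); service 2175 days ≥ 18 months (≈540 days) ✓; grade Band 4 ≥ Band 4 ✓ → eligible.

Internet Stipend, Pet Insurance, Volunteer Time Off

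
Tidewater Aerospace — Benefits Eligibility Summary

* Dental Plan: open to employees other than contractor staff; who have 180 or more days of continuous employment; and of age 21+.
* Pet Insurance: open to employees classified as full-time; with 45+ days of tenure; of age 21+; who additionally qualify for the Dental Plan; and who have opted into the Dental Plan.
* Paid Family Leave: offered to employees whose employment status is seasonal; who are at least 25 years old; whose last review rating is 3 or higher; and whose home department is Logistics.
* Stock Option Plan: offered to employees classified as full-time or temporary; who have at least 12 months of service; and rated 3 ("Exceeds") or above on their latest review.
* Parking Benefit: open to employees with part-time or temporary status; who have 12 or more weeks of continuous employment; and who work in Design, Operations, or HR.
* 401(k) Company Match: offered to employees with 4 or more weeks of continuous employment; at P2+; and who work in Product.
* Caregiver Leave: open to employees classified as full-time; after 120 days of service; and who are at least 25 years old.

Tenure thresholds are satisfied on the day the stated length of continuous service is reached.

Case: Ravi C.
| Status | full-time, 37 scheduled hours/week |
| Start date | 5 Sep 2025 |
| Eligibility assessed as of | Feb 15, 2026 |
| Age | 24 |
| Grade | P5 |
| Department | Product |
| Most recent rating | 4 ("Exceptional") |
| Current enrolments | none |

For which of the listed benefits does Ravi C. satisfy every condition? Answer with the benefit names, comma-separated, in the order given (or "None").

401(k) Company Match

Service from 5 Sep 2025 to Feb 15, 2026: 163 days.
Dental Plan — status full-time ✓ (not excluded); service 163 days < 180 days ✗ → not eligible.
Pet Insurance — status full-time ✓; service 163 days ≥ 45 days ✓; age 24 ≥ 21 ✓; not eligible for Dental Plan ✗ → not eligible.
Paid Family Leave — status full-time ✗ (requires seasonal) → not eligible.
Stock Option Plan — status full-time ✓; service 163 days < 12 months (≈360 days) ✗ → not eligible.
Parking Benefit — status full-time ✗ (requires part-time or temporary) → not eligible.
401(k) Company Match — service 163 days ≥ 4 weeks (≈28 days) ✓; grade P5 ≥ P2 ✓; dept Product ✓ → eligible.
Caregiver Leave — status full-time ✓; service 163 days ≥ 120 days ✓; age 24 < 25 ✗ → not eligible.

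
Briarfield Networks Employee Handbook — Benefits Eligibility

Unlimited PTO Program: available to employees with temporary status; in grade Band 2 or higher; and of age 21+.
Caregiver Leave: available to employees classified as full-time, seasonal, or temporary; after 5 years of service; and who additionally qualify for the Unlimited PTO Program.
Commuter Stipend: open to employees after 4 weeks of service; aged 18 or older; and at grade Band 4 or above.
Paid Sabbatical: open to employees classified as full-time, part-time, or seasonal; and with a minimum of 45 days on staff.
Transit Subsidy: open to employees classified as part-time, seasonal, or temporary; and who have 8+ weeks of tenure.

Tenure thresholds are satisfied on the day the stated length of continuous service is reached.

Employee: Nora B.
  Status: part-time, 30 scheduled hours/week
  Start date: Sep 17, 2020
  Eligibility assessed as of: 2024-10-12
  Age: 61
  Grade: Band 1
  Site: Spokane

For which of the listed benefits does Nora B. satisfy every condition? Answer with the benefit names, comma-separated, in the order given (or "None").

Service from Sep 17, 2020 to 2024-10-12: 1486 days.
Unlimited PTO Program — status part-time ✗ (requires temporary) → not eligible.
Caregiver Leave — status part-time ✗ (requires full-time, seasonal, or temporary) → not eligible.
Commuter Stipend — service 1486 days ≥ 4 weeks (≈28 days) ✓; age 61 ≥ 18 ✓; grade Band 1 < Band 4 ✗ → not eligible.
Paid Sabbatical — status part-time ✓; service 1486 days ≥ 45 days ✓ → eligible.
Transit Subsidy — status part-time ✓; service 1486 days ≥ 8 weeks (≈56 days) ✓ → eligible.

Paid Sabbatical, Transit Subsidy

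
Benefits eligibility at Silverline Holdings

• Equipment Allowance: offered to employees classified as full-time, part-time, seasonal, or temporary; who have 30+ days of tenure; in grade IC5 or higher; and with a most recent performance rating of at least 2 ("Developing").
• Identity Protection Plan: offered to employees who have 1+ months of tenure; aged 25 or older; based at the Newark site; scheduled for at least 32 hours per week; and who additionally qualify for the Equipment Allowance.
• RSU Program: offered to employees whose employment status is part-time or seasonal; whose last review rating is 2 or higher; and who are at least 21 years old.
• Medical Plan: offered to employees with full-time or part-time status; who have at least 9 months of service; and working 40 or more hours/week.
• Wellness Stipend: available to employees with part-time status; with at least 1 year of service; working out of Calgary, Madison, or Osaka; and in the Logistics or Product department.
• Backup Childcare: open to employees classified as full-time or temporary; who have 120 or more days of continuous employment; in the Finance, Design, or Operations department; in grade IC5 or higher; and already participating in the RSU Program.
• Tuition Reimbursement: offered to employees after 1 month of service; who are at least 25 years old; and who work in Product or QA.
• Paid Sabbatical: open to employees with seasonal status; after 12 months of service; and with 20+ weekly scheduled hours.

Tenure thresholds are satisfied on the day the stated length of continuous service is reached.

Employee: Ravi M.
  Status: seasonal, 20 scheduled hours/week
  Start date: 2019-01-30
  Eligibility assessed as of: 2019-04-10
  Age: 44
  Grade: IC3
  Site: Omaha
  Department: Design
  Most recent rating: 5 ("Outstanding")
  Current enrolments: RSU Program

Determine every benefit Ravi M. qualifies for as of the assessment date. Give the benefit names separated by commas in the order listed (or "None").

RSU Program

Service from 2019-01-30 to 2019-04-10: 70 days.
Equipment Allowance — status seasonal ✓; service 70 days ≥ 30 days ✓; grade IC3 < IC5 ✗ → not eligible.
Identity Protection Plan — service 70 days ≥ 1 month (≈30 days) ✓; age 44 ≥ 25 ✓; site Omaha ✗ (not Newark) → not eligible.
RSU Program — status seasonal ✓; rating 5 ≥ 2 ✓; age 44 ≥ 21 ✓ → eligible.
Medical Plan — status seasonal ✗ (requires full-time or part-time) → not eligible.
Wellness Stipend — status seasonal ✗ (requires part-time) → not eligible.
Backup Childcare — status seasonal ✗ (requires full-time or temporary) → not eligible.
Tuition Reimbursement — service 70 days ≥ 1 month (≈30 days) ✓; age 44 ≥ 25 ✓; dept Design ✗ → not eligible.
Paid Sabbatical — status seasonal ✓; service 70 days < 12 months (≈360 days) ✗ → not eligible.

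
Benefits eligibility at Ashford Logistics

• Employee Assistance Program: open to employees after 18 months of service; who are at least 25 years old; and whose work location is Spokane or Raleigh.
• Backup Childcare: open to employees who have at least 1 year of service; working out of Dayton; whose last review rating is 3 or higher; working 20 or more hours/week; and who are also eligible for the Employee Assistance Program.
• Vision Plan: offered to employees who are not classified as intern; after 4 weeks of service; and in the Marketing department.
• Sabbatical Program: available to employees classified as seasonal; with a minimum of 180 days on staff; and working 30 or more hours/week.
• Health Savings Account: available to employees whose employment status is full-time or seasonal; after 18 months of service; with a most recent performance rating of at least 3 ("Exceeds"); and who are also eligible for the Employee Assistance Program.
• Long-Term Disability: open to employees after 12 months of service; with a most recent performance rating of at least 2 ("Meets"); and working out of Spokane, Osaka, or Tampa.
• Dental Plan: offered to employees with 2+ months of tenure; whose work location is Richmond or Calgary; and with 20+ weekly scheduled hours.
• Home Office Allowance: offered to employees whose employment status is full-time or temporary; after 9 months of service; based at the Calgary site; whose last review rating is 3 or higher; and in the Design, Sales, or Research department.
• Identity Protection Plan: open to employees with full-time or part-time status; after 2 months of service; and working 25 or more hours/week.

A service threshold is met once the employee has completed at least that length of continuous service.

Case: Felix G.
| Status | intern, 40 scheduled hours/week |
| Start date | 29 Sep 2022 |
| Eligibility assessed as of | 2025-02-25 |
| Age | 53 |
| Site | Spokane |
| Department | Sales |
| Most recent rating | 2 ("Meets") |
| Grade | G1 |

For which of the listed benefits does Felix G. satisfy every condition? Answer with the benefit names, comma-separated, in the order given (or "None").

Employee Assistance Program, Long-Term Disability

Service from 29 Sep 2022 to 2025-02-25: 880 days.
Employee Assistance Program — service 880 days ≥ 18 months (≈540 days) ✓; age 53 ≥ 25 ✓; site Spokane ✓ → eligible.
Backup Childcare — service 880 days ≥ 1 year (≈365 days) ✓; site Spokane ✗ (not Dayton) → not eligible.
Vision Plan — status intern ✗ (excluded) → not eligible.
Sabbatical Program — status intern ✗ (requires seasonal) → not eligible.
Health Savings Account — status intern ✗ (requires full-time or seasonal) → not eligible.
Long-Term Disability — service 880 days ≥ 12 months (≈360 days) ✓; rating 2 ≥ 2 ✓; site Spokane ✓ → eligible.
Dental Plan — service 880 days ≥ 2 months (≈60 days) ✓; site Spokane ✗ (not Richmond or Calgary) → not eligible.
Home Office Allowance — status intern ✗ (requires full-time or temporary) → not eligible.
Identity Protection Plan — status intern ✗ (requires full-time or part-time) → not eligible.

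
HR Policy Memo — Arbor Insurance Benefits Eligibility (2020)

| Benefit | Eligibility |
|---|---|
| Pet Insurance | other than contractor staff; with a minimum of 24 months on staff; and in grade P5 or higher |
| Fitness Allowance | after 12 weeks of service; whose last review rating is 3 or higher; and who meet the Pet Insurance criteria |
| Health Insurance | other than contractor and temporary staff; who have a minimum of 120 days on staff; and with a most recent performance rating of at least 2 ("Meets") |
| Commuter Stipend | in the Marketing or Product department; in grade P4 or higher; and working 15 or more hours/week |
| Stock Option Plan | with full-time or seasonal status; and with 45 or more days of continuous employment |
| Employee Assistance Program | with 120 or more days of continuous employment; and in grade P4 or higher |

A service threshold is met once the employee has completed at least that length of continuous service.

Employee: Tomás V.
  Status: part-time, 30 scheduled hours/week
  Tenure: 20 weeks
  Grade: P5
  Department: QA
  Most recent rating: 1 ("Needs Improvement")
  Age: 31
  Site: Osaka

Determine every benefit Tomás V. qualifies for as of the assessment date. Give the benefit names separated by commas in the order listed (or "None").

Pet Insurance — status part-time ✓ (not excluded); service 20 weeks < 24 months (≈720 days) ✗ → not eligible.
Fitness Allowance — service 20 weeks ≥ 12 weeks ✓; rating 1 < 3 ✗ → not eligible.
Health Insurance — status part-time ✓ (not excluded); service 20 weeks ≥ 120 days ✓; rating 1 < 2 ✗ → not eligible.
Commuter Stipend — dept QA ✗ → not eligible.
Stock Option Plan — status part-time ✗ (requires full-time or seasonal) → not eligible.
Employee Assistance Program — service 20 weeks ≥ 120 days ✓; grade P5 ≥ P4 ✓ → eligible.

Employee Assistance Program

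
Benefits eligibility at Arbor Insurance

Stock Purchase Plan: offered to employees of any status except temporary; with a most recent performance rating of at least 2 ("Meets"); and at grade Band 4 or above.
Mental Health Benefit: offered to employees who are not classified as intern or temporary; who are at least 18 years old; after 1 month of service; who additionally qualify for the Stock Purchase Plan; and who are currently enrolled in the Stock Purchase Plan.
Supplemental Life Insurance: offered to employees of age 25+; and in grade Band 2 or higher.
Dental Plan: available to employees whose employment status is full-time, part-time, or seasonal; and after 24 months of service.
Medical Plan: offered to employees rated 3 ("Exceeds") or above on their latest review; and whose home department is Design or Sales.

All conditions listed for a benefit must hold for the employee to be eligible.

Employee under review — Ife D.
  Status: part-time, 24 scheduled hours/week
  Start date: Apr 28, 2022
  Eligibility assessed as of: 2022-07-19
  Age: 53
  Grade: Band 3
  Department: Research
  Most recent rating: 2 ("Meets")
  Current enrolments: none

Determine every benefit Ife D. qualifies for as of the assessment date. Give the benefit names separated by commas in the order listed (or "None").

Service from Apr 28, 2022 to 2022-07-19: 82 days.
Stock Purchase Plan — status part-time ✓ (not excluded); rating 2 ≥ 2 ✓; grade Band 3 < Band 4 ✗ → not eligible.
Mental Health Benefit — status part-time ✓ (not excluded); age 53 ≥ 18 ✓; service 82 days ≥ 1 month (≈30 days) ✓; not eligible for Stock Purchase Plan ✗ → not eligible.
Supplemental Life Insurance — age 53 ≥ 25 ✓; grade Band 3 ≥ Band 2 ✓ → eligible.
Dental Plan — status part-time ✓; service 82 days < 24 months (≈720 days) ✗ → not eligible.
Medical Plan — rating 2 < 3 ✗ → not eligible.

Supplemental Life Insurance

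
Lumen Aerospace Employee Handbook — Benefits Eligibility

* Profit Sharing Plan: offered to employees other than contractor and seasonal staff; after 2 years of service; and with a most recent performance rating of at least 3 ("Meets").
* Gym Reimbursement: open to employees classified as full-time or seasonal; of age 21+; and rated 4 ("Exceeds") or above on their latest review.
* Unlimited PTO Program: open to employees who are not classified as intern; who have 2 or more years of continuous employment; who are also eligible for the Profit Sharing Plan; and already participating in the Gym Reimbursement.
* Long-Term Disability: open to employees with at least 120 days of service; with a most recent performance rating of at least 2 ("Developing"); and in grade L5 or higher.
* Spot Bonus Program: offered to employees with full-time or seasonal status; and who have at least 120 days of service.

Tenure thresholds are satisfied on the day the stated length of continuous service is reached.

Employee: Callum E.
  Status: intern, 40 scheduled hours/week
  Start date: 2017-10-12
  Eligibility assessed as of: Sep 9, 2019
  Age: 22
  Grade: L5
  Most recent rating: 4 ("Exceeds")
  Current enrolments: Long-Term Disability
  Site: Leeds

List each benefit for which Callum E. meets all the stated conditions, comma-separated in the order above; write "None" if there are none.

Service from 2017-10-12 to Sep 9, 2019: 697 days.
Profit Sharing Plan — status intern ✓ (not excluded); service 697 days < 2 years (≈730 days) ✗ → not eligible.
Gym Reimbursement — status intern ✗ (requires full-time or seasonal) → not eligible.
Unlimited PTO Program — status intern ✗ (excluded) → not eligible.
Long-Term Disability — service 697 days ≥ 120 days ✓; rating 4 ≥ 2 ✓; grade L5 ≥ L5 ✓ → eligible.
Spot Bonus Program — status intern ✗ (requires full-time or seasonal) → not eligible.

Long-Term Disability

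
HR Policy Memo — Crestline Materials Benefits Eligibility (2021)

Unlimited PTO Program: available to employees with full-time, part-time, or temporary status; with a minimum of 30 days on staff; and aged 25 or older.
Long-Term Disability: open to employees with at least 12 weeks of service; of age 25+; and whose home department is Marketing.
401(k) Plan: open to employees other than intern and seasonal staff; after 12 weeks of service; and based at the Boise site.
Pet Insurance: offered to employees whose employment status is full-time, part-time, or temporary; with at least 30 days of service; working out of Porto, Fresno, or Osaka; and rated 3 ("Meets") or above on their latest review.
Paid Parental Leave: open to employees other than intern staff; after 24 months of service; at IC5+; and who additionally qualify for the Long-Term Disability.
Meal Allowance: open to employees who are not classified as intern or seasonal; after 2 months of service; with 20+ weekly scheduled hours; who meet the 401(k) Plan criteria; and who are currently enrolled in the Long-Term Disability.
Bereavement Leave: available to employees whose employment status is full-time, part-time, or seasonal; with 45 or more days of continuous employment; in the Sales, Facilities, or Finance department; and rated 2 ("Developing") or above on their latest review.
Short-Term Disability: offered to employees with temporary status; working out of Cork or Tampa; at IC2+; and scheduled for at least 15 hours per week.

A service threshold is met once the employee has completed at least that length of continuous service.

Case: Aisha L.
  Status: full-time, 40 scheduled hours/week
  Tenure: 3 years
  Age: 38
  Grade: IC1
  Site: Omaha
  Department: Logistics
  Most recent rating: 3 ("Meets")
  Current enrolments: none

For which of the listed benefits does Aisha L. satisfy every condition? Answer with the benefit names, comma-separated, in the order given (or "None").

Unlimited PTO Program — status full-time ✓; service 3 years ≥ 30 days ✓; age 38 ≥ 25 ✓ → eligible.
Long-Term Disability — service 3 years ≥ 12 weeks (≈84 days) ✓; age 38 ≥ 25 ✓; dept Logistics ✗ → not eligible.
401(k) Plan — status full-time ✓ (not excluded); service 3 years ≥ 12 weeks (≈84 days) ✓; site Omaha ✗ (not Boise) → not eligible.
Pet Insurance — status full-time ✓; service 3 years ≥ 30 days ✓; site Omaha ✗ (not Porto, Fresno, or Osaka) → not eligible.
Paid Parental Leave — status full-time ✓ (not excluded); service 3 years ≥ 24 months (≈720 days) ✓; grade IC1 < IC5 ✗ → not eligible.
Meal Allowance — status full-time ✓ (not excluded); service 3 years ≥ 2 months (≈60 days) ✓; 40 hrs/wk ≥ 20 ✓; not eligible for 401(k) Plan ✗ → not eligible.
Bereavement Leave — status full-time ✓; service 3 years ≥ 45 days ✓; dept Logistics ✗ → not eligible.
Short-Term Disability — status full-time ✗ (requires temporary) → not eligible.

Unlimited PTO Program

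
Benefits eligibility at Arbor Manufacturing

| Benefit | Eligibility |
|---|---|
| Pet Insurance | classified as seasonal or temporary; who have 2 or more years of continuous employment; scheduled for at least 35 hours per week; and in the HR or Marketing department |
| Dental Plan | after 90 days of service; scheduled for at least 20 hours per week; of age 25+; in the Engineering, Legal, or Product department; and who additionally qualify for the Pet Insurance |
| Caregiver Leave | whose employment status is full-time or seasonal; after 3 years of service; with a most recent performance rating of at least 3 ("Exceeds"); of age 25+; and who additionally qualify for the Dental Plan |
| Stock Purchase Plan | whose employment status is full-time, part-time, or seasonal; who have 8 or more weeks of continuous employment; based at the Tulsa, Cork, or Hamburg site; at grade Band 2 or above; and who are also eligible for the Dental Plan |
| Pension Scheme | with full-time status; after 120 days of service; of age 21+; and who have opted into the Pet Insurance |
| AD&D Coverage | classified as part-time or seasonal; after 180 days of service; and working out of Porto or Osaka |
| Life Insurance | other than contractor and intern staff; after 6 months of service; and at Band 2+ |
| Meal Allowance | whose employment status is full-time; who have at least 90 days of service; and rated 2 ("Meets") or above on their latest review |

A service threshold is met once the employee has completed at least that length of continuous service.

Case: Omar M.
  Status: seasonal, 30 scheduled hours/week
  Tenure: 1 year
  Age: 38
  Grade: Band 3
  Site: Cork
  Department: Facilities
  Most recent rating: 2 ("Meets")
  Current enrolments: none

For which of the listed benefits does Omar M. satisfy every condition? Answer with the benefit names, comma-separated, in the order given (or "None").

Pet Insurance — status seasonal ✓; service 1 year < 2 years ✗ → not eligible.
Dental Plan — service 1 year ≥ 90 days ✓; 30 hrs/wk ≥ 20 ✓; age 38 ≥ 25 ✓; dept Facilities ✗ → not eligible.
Caregiver Leave — status seasonal ✓; service 1 year < 3 years ✗ → not eligible.
Stock Purchase Plan — status seasonal ✓; service 1 year ≥ 8 weeks (≈56 days) ✓; site Cork ✓; grade Band 3 ≥ Band 2 ✓; not eligible for Dental Plan ✗ → not eligible.
Pension Scheme — status seasonal ✗ (requires full-time) → not eligible.
AD&D Coverage — status seasonal ✓; service 1 year ≥ 180 days ✓; site Cork ✗ (not Porto or Osaka) → not eligible.
Life Insurance — status seasonal ✓ (not excluded); service 1 year ≥ 6 months (≈180 days) ✓; grade Band 3 ≥ Band 2 ✓ → eligible.
Meal Allowance — status seasonal ✗ (requires full-time) → not eligible.

Life Insurance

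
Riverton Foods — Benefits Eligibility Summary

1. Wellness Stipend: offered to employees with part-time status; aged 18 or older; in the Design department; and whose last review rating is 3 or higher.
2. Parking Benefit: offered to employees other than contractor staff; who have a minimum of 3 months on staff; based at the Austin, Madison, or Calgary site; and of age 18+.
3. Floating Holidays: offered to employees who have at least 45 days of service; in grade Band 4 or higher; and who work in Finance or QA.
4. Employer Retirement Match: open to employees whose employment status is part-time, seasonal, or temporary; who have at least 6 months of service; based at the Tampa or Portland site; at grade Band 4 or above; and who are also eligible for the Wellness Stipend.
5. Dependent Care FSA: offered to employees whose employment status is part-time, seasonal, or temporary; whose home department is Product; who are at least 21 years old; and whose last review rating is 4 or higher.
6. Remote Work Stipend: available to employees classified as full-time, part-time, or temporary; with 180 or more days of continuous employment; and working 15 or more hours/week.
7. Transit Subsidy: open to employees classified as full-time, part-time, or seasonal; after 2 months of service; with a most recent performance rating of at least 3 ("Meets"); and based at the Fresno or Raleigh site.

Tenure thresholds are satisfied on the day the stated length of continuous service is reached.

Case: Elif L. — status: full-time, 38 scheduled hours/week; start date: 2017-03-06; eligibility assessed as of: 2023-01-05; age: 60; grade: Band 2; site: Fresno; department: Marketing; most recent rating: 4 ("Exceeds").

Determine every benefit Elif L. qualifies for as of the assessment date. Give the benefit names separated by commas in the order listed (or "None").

Remote Work Stipend, Transit Subsidy

Service from 2017-03-06 to 2023-01-05: 2131 days.
Wellness Stipend — status full-time ✗ (requires part-time) → not eligible.
Parking Benefit — status full-time ✓ (not excluded); service 2131 days ≥ 3 months (≈90 days) ✓; site Fresno ✗ (not Austin, Madison, or Calgary) → not eligible.
Floating Holidays — service 2131 days ≥ 45 days ✓; grade Band 2 < Band 4 ✗ → not eligible.
Employer Retirement Match — status full-time ✗ (requires part-time, seasonal, or temporary) → not eligible.
Dependent Care FSA — status full-time ✗ (requires part-time, seasonal, or temporary) → not eligible.
Remote Work Stipend — status full-time ✓; service 2131 days ≥ 180 days ✓; 38 hrs/wk ≥ 15 ✓ → eligible.
Transit Subsidy — status full-time ✓; service 2131 days ≥ 2 months (≈60 days) ✓; rating 4 ≥ 3 ✓; site Fresno ✓ → eligible.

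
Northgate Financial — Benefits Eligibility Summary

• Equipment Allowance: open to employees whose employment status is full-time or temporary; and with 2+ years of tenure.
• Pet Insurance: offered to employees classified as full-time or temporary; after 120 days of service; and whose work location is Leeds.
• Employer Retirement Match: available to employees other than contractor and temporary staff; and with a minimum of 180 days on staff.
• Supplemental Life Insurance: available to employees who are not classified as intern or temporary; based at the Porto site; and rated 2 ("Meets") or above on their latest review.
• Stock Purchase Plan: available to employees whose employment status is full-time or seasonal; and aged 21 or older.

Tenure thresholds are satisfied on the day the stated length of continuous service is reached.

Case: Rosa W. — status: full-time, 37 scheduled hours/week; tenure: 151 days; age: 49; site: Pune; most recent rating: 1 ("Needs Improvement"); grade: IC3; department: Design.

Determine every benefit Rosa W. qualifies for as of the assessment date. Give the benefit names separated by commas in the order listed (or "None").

Stock Purchase Plan

Equipment Allowance — status full-time ✓; service 151 days < 2 years (≈730 days) ✗ → not eligible.
Pet Insurance — status full-time ✓; service 151 days ≥ 120 days ✓; site Pune ✗ (not Leeds) → not eligible.
Employer Retirement Match — status full-time ✓ (not excluded); service 151 days < 180 days ✗ → not eligible.
Supplemental Life Insurance — status full-time ✓ (not excluded); site Pune ✗ (not Porto) → not eligible.
Stock Purchase Plan — status full-time ✓; age 49 ≥ 21 ✓ → eligible.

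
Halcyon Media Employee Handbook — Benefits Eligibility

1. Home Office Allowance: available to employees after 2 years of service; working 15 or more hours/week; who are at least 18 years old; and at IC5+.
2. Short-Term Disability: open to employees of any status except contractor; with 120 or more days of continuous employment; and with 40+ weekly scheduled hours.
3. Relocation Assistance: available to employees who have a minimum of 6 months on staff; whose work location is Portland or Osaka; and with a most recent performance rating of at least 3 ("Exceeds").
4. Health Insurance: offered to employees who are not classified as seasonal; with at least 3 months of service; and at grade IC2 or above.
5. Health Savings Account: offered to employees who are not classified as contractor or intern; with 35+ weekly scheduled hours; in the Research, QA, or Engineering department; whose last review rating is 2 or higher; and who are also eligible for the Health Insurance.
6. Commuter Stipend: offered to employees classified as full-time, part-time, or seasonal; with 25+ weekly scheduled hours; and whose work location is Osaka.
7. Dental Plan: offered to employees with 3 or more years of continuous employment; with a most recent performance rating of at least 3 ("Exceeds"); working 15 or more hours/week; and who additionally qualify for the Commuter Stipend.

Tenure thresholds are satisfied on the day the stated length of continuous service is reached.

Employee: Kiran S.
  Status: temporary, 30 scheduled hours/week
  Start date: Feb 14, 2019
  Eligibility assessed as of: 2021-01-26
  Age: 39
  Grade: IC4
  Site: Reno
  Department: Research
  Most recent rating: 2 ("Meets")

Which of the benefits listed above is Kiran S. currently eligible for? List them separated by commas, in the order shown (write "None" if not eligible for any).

Health Insurance

Service from Feb 14, 2019 to 2021-01-26: 712 days.
Home Office Allowance — service 712 days < 2 years (≈730 days) ✗ → not eligible.
Short-Term Disability — status temporary ✓ (not excluded); service 712 days ≥ 120 days ✓; 30 hrs/wk < 40 ✗ → not eligible.
Relocation Assistance — service 712 days ≥ 6 months (≈180 days) ✓; site Reno ✗ (not Portland or Osaka) → not eligible.
Health Insurance — status temporary ✓ (not excluded); service 712 days ≥ 3 months (≈90 days) ✓; grade IC4 ≥ IC2 ✓ → eligible.
Health Savings Account — status temporary ✓ (not excluded); 30 hrs/wk < 35 ✗ → not eligible.
Commuter Stipend — status temporary ✗ (requires full-time, part-time, or seasonal) → not eligible.
Dental Plan — service 712 days < 3 years (≈1095 days) ✗ → not eligible.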